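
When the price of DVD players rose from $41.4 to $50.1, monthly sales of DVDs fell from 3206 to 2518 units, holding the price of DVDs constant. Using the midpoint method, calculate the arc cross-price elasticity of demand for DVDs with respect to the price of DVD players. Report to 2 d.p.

ΔQ_A = 2518 − 3206 = -688; ΔP_B = 50.1 − 41.4 = 8.7.
Midpoints: Q̄_A = 2862.0, P̄_B = 45.75.
ε = (ΔQ_A/Q̄_A)/(ΔP_B/P̄_B) = (-688/2862.0)/(8.7/45.75) ≈ -1.26.

-1.26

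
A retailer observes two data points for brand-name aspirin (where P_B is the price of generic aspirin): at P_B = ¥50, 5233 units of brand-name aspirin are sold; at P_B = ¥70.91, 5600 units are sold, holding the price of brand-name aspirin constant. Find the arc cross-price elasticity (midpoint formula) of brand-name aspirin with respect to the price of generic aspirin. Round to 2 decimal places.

0.20

ΔQ_A = 5600 − 5233 = 367; ΔP_B = 70.91 − 50 = 20.91.
Midpoints: Q̄_A = 5416.5, P̄_B = 60.45.
ε = (ΔQ_A/Q̄_A)/(ΔP_B/P̄_B) = (367/5416.5)/(20.91/60.45) ≈ 0.20.
ε > 0: brand-name aspirin and generic aspirin are substitutes.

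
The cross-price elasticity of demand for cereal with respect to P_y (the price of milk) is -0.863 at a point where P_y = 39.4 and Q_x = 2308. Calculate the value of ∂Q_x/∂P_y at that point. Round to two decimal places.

-50.55

ε = (∂Q_x/∂P_y)·(P_y/Q_x) ⇒ ∂Q_x/∂P_y = ε·Q_x/P_y = -0.863 × 2308/39.4 ≈ -50.55.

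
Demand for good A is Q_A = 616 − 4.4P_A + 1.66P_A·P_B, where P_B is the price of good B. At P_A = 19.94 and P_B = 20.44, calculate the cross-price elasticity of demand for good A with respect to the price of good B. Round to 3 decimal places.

At P_A = 19.94 and P_B = 20.44: Q_A = 1204.836.
∂Q_A/∂P_B = 1.66P_A = 1.66(19.94) = 33.1004.
ε = (∂Q_A/∂P_B)(P_B/Q_A) = 33.1004 × (20.44/1204.836) ≈ 0.562.

0.562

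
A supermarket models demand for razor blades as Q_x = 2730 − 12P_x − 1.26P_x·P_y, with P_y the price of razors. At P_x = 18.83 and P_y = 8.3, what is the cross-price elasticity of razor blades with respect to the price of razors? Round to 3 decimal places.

-0.085

At P_x = 18.83 and P_y = 8.3: Q_x = 2307.116.
∂Q_x/∂P_y = -1.26P_x = -1.26(18.83) = -23.7258.
ε = (∂Q_x/∂P_y)(P_y/Q_x) = -23.7258 × (8.3/2307.116) ≈ -0.085.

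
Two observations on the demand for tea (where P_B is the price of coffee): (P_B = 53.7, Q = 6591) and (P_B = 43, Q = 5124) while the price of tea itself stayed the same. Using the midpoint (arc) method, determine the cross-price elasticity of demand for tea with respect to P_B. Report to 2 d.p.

ΔQ_A = 5124 − 6591 = -1467; ΔP_B = 43 − 53.7 = -10.7.
Midpoints: Q̄_A = 5857.5, P̄_B = 48.35.
ε = (ΔQ_A/Q̄_A)/(ΔP_B/P̄_B) = (-1467/5857.5)/(-10.7/48.35) ≈ 1.13.
ε > 0: tea and coffee are substitutes.

1.13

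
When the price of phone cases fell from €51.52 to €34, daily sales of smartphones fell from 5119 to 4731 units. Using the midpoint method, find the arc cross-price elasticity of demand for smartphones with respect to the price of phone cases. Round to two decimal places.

ΔQ_A = 4731 − 5119 = -388; ΔP_B = 34 − 51.52 = -17.52.
Midpoints: Q̄_A = 4925.0, P̄_B = 42.76.
ε = (ΔQ_A/Q̄_A)/(ΔP_B/P̄_B) = (-388/4925.0)/(-17.52/42.76) ≈ 0.19.
ε > 0: smartphones and phone cases are substitutes.

0.19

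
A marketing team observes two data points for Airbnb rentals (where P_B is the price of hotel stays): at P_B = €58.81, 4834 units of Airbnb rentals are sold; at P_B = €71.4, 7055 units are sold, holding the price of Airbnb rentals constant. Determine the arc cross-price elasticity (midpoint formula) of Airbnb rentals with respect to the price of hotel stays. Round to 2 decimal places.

1.93

ΔQ_A = 7055 − 4834 = 2221; ΔP_B = 71.4 − 58.81 = 12.59.
Midpoints: Q̄_A = 5944.5, P̄_B = 65.11.
ε = (ΔQ_A/Q̄_A)/(ΔP_B/P̄_B) = (2221/5944.5)/(12.59/65.11) ≈ 1.93.
ε > 0: Airbnb rentals and hotel stays are substitutes.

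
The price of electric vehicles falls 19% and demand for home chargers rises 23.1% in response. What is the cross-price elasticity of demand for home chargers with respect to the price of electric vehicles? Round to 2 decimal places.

-1.22

ε = (%ΔQ of home chargers) / (%ΔP of electric vehicles) = (23.1%) / (-19%) ≈ -1.22.
Negative cross-price elasticity: complements.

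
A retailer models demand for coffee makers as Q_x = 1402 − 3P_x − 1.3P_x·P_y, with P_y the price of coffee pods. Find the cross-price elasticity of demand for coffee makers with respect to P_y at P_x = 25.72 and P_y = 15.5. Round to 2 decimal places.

-0.64

At P_x = 25.72 and P_y = 15.5: Q_x = 806.582.
∂Q_x/∂P_y = -1.3P_x = -1.3(25.72) = -33.4360.
ε = (∂Q_x/∂P_y)(P_y/Q_x) = -33.4360 × (15.5/806.582) ≈ -0.64.
ε < 0: complements.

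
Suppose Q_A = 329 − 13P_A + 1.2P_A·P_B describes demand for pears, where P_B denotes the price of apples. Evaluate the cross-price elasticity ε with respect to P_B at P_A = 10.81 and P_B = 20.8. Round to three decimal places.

0.589

At P_A = 10.81 and P_B = 20.8: Q_A = 458.288.
∂Q_A/∂P_B = 1.2P_A = 1.2(10.81) = 12.9720.
ε = (∂Q_A/∂P_B)(P_B/Q_A) = 12.9720 × (20.8/458.288) ≈ 0.589.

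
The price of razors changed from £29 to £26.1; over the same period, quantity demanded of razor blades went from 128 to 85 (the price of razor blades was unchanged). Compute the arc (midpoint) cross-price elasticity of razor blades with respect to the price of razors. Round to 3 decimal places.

ΔQ_A = 85 − 128 = -43; ΔP_B = 26.1 − 29 = -2.9.
Midpoints: Q̄_A = 106.5, P̄_B = 27.55.
ε = (ΔQ_A/Q̄_A)/(ΔP_B/P̄_B) = (-43/106.5)/(-2.9/27.55) ≈ 3.836.
ε > 0: razor blades and razors are substitutes.

3.836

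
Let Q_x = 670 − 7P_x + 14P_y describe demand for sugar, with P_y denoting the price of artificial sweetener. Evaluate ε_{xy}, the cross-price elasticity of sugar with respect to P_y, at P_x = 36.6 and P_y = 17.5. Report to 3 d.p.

0.372

At P_x = 36.6 and P_y = 17.5: Q_x = 658.8.
∂Q_x/∂P_y = 14.
ε = (∂Q_x/∂P_y)(P_y/Q_x) = 14 × (17.5/658.8) ≈ 0.372.
Since ε > 0, sugar and artificial sweetener are substitutes.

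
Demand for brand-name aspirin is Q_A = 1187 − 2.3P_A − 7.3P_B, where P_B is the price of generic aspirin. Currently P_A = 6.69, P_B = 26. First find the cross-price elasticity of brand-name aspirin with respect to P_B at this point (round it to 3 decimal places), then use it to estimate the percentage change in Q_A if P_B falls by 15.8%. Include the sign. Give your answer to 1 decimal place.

3.0%

At P_A = 6.69, P_B = 26: Q_A = 981.813.
∂Q_A/∂P_B = -7.3.
ε = (∂Q_A/∂P_B)(P_B/Q_A) = -7.3000 × 26/981.813 ≈ -0.193.
%ΔQ_A ≈ ε × %ΔP_B = -0.193 × (-15.8%) = 3.0%.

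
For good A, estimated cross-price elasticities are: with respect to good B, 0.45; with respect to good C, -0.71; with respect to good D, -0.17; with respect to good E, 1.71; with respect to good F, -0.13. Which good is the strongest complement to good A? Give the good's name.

good C

Complements have ε < 0. The most negative value is -0.71 (good C).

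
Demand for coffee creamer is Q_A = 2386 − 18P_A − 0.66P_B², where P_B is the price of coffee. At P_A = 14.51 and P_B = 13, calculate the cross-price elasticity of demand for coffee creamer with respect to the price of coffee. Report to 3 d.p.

-0.111

At P_A = 14.51 and P_B = 13: Q_A = 2013.28.
∂Q_A/∂P_B = -1.32P_B = -1.32(13) = -17.1600.
ε = (∂Q_A/∂P_B)(P_B/Q_A) = -17.1600 × (13/2013.28) ≈ -0.111.
ε < 0: complements.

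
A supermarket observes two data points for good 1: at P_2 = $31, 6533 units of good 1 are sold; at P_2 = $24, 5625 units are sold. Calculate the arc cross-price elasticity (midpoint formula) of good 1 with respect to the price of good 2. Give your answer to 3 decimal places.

ΔQ_1 = 5625 − 6533 = -908; ΔP_2 = 24 − 31 = -7.
Midpoints: Q̄_1 = 6079.0, P̄_2 = 27.50.
ε = (ΔQ_1/Q̄_1)/(ΔP_2/P̄_2) = (-908/6079.0)/(-7/27.50) ≈ 0.587.
ε > 0: good 1 and good 2 are substitutes.

0.587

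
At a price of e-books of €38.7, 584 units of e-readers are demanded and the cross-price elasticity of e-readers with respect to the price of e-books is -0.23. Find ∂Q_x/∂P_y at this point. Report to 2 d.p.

ε = (∂Q_x/∂P_y)·(P_y/Q_x) ⇒ ∂Q_x/∂P_y = ε·Q_x/P_y = -0.23 × 584/38.7 ≈ -3.47.

-3.47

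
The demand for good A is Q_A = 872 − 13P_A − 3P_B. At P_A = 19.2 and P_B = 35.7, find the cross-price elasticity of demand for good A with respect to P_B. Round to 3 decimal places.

-0.208

At P_A = 19.2 and P_B = 35.7: Q_A = 515.3.
∂Q_A/∂P_B = -3.
ε = (∂Q_A/∂P_B)(P_B/Q_A) = -3 × (35.7/515.3) ≈ -0.208.
Since ε < 0, good A and good B are complements.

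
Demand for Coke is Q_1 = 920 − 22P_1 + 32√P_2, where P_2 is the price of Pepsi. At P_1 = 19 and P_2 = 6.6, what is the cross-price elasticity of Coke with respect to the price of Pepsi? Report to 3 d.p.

0.070

At P_1 = 19 and P_2 = 6.6: Q_1 = 584.209.
∂Q_1/∂P_2 = 32/(2√P_2) = 32/(2√6.6) = 6.2280.
ε = (∂Q_1/∂P_2)(P_2/Q_1) = 6.2280 × (6.6/584.209) ≈ 0.070.
ε > 0: substitutes.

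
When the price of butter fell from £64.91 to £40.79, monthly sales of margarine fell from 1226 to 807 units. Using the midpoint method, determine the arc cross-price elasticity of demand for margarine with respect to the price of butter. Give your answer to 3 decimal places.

ΔQ_A = 807 − 1226 = -419; ΔP_B = 40.79 − 64.91 = -24.12.
Midpoints: Q̄_A = 1016.5, P̄_B = 52.85.
ε = (ΔQ_A/Q̄_A)/(ΔP_B/P̄_B) = (-419/1016.5)/(-24.12/52.85) ≈ 0.903.
ε > 0: margarine and butter are substitutes.

0.903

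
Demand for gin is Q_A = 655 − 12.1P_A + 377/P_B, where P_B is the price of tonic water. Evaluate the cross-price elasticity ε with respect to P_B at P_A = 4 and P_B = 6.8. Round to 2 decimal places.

At P_A = 4 and P_B = 6.8: Q_A = 662.041.
∂Q_A/∂P_B = −377/P_B² = -8.1531.
ε = (∂Q_A/∂P_B)(P_B/Q_A) = -8.1531 × (6.8/662.041) ≈ -0.08.

-0.08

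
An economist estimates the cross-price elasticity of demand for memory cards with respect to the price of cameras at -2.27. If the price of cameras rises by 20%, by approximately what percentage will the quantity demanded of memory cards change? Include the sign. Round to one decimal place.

-45.4%

%ΔQ ≈ ε × %ΔP of cameras = -2.27 × (20%) = -45.4%.
Demand for memory cards falls by about 45.4%.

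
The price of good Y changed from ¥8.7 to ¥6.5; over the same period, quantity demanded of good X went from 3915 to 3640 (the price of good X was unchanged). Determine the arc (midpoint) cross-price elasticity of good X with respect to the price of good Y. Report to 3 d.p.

0.251

ΔQ_X = 3640 − 3915 = -275; ΔP_Y = 6.5 − 8.7 = -2.2.
Midpoints: Q̄_X = 3777.5, P̄_Y = 7.60.
ε = (ΔQ_X/Q̄_X)/(ΔP_Y/P̄_Y) = (-275/3777.5)/(-2.2/7.60) ≈ 0.251.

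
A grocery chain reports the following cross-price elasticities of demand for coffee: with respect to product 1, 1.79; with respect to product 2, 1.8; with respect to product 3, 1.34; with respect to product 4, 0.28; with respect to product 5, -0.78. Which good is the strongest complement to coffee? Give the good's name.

product 5

Complements have ε < 0. The most negative value is -0.78 (product 5).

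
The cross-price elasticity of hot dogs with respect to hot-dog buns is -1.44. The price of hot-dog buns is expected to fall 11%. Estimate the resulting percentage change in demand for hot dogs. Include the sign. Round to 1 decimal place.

%ΔQ ≈ ε × %ΔP of hot-dog buns = -1.44 × (-11%) = 15.8%.

15.8%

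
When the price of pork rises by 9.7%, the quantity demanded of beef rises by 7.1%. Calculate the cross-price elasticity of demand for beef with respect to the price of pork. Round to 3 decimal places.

0.732

ε = (%ΔQ of beef) / (%ΔP of pork) = (7.1%) / (9.7%) ≈ 0.732.
Positive cross-price elasticity: substitutes.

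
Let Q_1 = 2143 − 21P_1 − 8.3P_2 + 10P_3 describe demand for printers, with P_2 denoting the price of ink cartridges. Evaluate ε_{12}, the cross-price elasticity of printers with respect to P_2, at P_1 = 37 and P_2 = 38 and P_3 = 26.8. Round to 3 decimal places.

-0.239

At P_1 = 37 and P_2 = 38 and P_3 = 26.8: Q_1 = 1318.6.
∂Q_1/∂P_2 = -8.3.
ε = (∂Q_1/∂P_2)(P_2/Q_1) = -8.3 × (38/1318.6) ≈ -0.239.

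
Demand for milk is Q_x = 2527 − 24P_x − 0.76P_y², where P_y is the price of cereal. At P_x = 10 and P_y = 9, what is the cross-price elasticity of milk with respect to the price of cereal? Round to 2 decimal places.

At P_x = 10 and P_y = 9: Q_x = 2225.44.
∂Q_x/∂P_y = -1.52P_y = -1.52(9) = -13.6800.
ε = (∂Q_x/∂P_y)(P_y/Q_x) = -13.6800 × (9/2225.44) ≈ -0.06.

-0.06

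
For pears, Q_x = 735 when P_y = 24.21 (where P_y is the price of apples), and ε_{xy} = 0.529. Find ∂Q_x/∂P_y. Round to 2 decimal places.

16.06

ε = (∂Q_x/∂P_y)·(P_y/Q_x) ⇒ ∂Q_x/∂P_y = ε·Q_x/P_y = 0.529 × 735/24.21 ≈ 16.06.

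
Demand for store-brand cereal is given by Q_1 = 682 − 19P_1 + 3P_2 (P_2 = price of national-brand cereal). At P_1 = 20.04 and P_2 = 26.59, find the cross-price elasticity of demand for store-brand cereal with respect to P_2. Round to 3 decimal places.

At P_1 = 20.04 and P_2 = 26.59: Q_1 = 381.01.
∂Q_1/∂P_2 = 3.
ε = (∂Q_1/∂P_2)(P_2/Q_1) = 3 × (26.59/381.01) ≈ 0.209.
Since ε > 0, store-brand cereal and national-brand cereal are substitutes.

0.209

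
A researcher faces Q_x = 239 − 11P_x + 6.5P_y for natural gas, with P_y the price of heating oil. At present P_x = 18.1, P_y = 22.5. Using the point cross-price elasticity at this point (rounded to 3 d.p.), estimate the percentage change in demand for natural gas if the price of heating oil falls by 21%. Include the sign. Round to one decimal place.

-16.5%

At P_x = 18.1, P_y = 22.5: Q_x = 186.15.
∂Q_x/∂P_y = 6.5.
ε = (∂Q_x/∂P_y)(P_y/Q_x) = 6.5000 × 22.5/186.15 ≈ 0.786.
%ΔQ_x ≈ ε × %ΔP_y = 0.786 × (-21%) = -16.5%.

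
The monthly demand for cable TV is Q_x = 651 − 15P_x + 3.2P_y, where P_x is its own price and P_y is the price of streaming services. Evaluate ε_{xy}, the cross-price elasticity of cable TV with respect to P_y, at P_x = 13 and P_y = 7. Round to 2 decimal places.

0.05

At P_x = 13 and P_y = 7: Q_x = 478.4.
∂Q_x/∂P_y = 3.2.
ε = (∂Q_x/∂P_y)(P_y/Q_x) = 3.2 × (7/478.4) ≈ 0.05.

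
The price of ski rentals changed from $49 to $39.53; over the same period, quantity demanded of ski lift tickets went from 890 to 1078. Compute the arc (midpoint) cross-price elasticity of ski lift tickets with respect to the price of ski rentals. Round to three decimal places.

-0.893

ΔQ_A = 1078 − 890 = 188; ΔP_B = 39.53 − 49 = -9.47.
Midpoints: Q̄_A = 984.0, P̄_B = 44.27.
ε = (ΔQ_A/Q̄_A)/(ΔP_B/P̄_B) = (188/984.0)/(-9.47/44.27) ≈ -0.893.
ε < 0: ski lift tickets and ski rentals are complements.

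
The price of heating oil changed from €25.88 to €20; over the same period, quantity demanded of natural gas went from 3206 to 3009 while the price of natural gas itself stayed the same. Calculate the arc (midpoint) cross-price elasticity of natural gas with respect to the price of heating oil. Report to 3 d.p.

ΔQ_A = 3009 − 3206 = -197; ΔP_B = 20 − 25.88 = -5.88.
Midpoints: Q̄_A = 3107.5, P̄_B = 22.94.
ε = (ΔQ_A/Q̄_A)/(ΔP_B/P̄_B) = (-197/3107.5)/(-5.88/22.94) ≈ 0.247.

0.247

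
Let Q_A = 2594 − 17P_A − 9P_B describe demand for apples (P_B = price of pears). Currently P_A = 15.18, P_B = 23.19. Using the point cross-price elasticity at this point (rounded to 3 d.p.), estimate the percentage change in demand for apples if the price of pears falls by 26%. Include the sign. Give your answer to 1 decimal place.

2.5%

At P_A = 15.18, P_B = 23.19: Q_A = 2127.23.
∂Q_A/∂P_B = -9.
ε = (∂Q_A/∂P_B)(P_B/Q_A) = -9.0000 × 23.19/2127.23 ≈ -0.098.
%ΔQ_A ≈ ε × %ΔP_B = -0.098 × (-26%) = 2.5%.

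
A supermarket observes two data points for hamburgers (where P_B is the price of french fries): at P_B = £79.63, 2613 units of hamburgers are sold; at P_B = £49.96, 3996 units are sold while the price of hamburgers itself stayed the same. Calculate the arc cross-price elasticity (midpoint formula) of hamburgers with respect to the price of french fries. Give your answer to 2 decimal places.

-0.91

ΔQ_A = 3996 − 2613 = 1383; ΔP_B = 49.96 − 79.63 = -29.67.
Midpoints: Q̄_A = 3304.5, P̄_B = 64.80.
ε = (ΔQ_A/Q̄_A)/(ΔP_B/P̄_B) = (1383/3304.5)/(-29.67/64.80) ≈ -0.91.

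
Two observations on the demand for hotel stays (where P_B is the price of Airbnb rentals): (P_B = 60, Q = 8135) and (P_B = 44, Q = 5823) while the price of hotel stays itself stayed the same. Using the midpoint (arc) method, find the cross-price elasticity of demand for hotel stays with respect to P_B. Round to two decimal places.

1.08

ΔQ_A = 5823 − 8135 = -2312; ΔP_B = 44 − 60 = -16.
Midpoints: Q̄_A = 6979.0, P̄_B = 52.00.
ε = (ΔQ_A/Q̄_A)/(ΔP_B/P̄_B) = (-2312/6979.0)/(-16/52.00) ≈ 1.08.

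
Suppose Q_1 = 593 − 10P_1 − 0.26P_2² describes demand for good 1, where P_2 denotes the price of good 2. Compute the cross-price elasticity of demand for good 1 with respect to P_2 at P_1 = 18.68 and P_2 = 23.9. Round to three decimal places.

At P_1 = 18.68 and P_2 = 23.9: Q_1 = 257.685.
∂Q_1/∂P_2 = -0.52P_2 = -0.52(23.9) = -12.4280.
ε = (∂Q_1/∂P_2)(P_2/Q_1) = -12.4280 × (23.9/257.685) ≈ -1.153.
ε < 0: complements.

-1.153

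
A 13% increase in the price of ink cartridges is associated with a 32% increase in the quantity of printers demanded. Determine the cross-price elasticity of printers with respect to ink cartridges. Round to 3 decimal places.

2.462

ε = (%ΔQ of printers) / (%ΔP of ink cartridges) = (32%) / (13%) ≈ 2.462.
Positive cross-price elasticity: substitutes.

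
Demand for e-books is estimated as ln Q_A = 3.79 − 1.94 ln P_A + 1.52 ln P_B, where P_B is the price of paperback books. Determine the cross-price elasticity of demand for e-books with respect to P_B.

1.52

In a log-linear (constant-elasticity) demand function, the coefficient on ln P_B is the cross-price elasticity.
ε = 1.52. Positive, so e-books and paperback books are substitutes.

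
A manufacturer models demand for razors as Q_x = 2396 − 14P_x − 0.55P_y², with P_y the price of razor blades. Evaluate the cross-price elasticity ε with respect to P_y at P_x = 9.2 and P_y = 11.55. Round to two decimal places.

At P_x = 9.2 and P_y = 11.55: Q_x = 2193.829.
∂Q_x/∂P_y = -1.1P_y = -1.1(11.55) = -12.7050.
ε = (∂Q_x/∂P_y)(P_y/Q_x) = -12.7050 × (11.55/2193.829) ≈ -0.07.

-0.07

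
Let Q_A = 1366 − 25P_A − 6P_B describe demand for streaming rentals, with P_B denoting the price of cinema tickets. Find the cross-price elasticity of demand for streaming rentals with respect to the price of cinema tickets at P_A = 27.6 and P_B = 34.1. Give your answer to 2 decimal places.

-0.43

At P_A = 27.6 and P_B = 34.1: Q_A = 471.4.
∂Q_A/∂P_B = -6.
ε = (∂Q_A/∂P_B)(P_B/Q_A) = -6 × (34.1/471.4) ≈ -0.43.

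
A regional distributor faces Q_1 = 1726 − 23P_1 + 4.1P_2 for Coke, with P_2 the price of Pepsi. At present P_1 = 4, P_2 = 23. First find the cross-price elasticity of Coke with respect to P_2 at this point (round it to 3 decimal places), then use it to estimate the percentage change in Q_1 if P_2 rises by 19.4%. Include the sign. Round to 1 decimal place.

1.1%

At P_1 = 4, P_2 = 23: Q_1 = 1728.3.
∂Q_1/∂P_2 = 4.1.
ε = (∂Q_1/∂P_2)(P_2/Q_1) = 4.1000 × 23/1728.3 ≈ 0.055.
%ΔQ_1 ≈ ε × %ΔP_2 = 0.055 × (19.4%) = 1.1%.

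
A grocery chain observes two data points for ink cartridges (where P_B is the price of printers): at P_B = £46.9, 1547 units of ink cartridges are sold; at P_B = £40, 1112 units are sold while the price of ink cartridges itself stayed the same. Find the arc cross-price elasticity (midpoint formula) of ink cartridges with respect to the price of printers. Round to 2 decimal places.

2.06

ΔQ_A = 1112 − 1547 = -435; ΔP_B = 40 − 46.9 = -6.9.
Midpoints: Q̄_A = 1329.5, P̄_B = 43.45.
ε = (ΔQ_A/Q̄_A)/(ΔP_B/P̄_B) = (-435/1329.5)/(-6.9/43.45) ≈ 2.06.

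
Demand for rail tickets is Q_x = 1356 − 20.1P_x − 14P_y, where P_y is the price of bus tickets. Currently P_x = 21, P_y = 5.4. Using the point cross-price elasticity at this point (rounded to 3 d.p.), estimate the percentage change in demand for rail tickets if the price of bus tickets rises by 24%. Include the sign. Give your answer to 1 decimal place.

At P_x = 21, P_y = 5.4: Q_x = 858.3.
∂Q_x/∂P_y = -14.
ε = (∂Q_x/∂P_y)(P_y/Q_x) = -14.0000 × 5.4/858.3 ≈ -0.088.
%ΔQ_x ≈ ε × %ΔP_y = -0.088 × (24%) = -2.1%.

-2.1%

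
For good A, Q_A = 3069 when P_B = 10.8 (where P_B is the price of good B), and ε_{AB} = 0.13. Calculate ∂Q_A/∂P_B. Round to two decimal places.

ε = (∂Q_A/∂P_B)·(P_B/Q_A) ⇒ ∂Q_A/∂P_B = ε·Q_A/P_B = 0.13 × 3069/10.8 ≈ 36.94.

36.94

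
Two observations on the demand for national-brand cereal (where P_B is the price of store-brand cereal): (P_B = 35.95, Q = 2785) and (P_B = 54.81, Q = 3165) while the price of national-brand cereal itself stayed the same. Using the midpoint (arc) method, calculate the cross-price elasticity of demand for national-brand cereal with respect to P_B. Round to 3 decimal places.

0.307

ΔQ_A = 3165 − 2785 = 380; ΔP_B = 54.81 − 35.95 = 18.86.
Midpoints: Q̄_A = 2975.0, P̄_B = 45.38.
ε = (ΔQ_A/Q̄_A)/(ΔP_B/P̄_B) = (380/2975.0)/(18.86/45.38) ≈ 0.307.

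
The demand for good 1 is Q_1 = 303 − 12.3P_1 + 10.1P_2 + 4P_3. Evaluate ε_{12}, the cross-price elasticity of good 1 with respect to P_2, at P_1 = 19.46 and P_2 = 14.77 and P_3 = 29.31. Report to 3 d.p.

0.452

At P_1 = 19.46 and P_2 = 14.77 and P_3 = 29.31: Q_1 = 330.059.
∂Q_1/∂P_2 = 10.1.
ε = (∂Q_1/∂P_2)(P_2/Q_1) = 10.1 × (14.77/330.059) ≈ 0.452.
Since ε > 0, good 1 and good 2 are substitutes.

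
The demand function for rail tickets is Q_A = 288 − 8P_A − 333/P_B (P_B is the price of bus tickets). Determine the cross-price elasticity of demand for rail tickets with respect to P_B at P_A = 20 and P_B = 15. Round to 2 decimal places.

At P_A = 20 and P_B = 15: Q_A = 105.8.
∂Q_A/∂P_B = 333/P_B² = 1.4800.
ε = (∂Q_A/∂P_B)(P_B/Q_A) = 1.4800 × (15/105.8) ≈ 0.21.
ε > 0: substitutes.

0.21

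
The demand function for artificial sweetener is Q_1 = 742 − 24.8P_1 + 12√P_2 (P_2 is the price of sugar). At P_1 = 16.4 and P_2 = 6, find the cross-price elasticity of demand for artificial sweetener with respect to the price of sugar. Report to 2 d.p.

0.04

At P_1 = 16.4 and P_2 = 6: Q_1 = 364.674.
∂Q_1/∂P_2 = 12/(2√P_2) = 12/(2√6) = 2.4495.
ε = (∂Q_1/∂P_2)(P_2/Q_1) = 2.4495 × (6/364.674) ≈ 0.04.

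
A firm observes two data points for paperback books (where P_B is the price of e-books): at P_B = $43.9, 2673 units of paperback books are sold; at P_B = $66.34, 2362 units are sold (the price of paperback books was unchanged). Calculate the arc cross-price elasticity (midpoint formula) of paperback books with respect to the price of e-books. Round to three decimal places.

ΔQ_A = 2362 − 2673 = -311; ΔP_B = 66.34 − 43.9 = 22.44.
Midpoints: Q̄_A = 2517.5, P̄_B = 55.12.
ε = (ΔQ_A/Q̄_A)/(ΔP_B/P̄_B) = (-311/2517.5)/(22.44/55.12) ≈ -0.303.

-0.303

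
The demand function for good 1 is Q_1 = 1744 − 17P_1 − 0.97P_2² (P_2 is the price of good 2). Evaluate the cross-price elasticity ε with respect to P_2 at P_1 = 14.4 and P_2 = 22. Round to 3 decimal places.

-0.912

At P_1 = 14.4 and P_2 = 22: Q_1 = 1029.72.
∂Q_1/∂P_2 = -1.94P_2 = -1.94(22) = -42.6800.
ε = (∂Q_1/∂P_2)(P_2/Q_1) = -42.6800 × (22/1029.72) ≈ -0.912.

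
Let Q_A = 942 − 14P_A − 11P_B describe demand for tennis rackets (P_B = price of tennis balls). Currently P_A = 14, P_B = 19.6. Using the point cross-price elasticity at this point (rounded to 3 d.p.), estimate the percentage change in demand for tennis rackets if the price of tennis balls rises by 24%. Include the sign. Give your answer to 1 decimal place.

At P_A = 14, P_B = 19.6: Q_A = 530.4.
∂Q_A/∂P_B = -11.
ε = (∂Q_A/∂P_B)(P_B/Q_A) = -11.0000 × 19.6/530.4 ≈ -0.406.
%ΔQ_A ≈ ε × %ΔP_B = -0.406 × (24%) = -9.7%.

-9.7%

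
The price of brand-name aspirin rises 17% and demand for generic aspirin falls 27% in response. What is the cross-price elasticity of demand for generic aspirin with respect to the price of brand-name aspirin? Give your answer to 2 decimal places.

-1.59

ε = (%ΔQ of generic aspirin) / (%ΔP of brand-name aspirin) = (-27%) / (17%) ≈ -1.59.
Negative cross-price elasticity: complements.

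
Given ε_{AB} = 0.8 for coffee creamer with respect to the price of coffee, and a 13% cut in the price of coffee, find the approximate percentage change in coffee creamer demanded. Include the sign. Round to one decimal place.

-10.4%

%ΔQ ≈ ε × %ΔP of coffee = 0.8 × (-13%) = -10.4%.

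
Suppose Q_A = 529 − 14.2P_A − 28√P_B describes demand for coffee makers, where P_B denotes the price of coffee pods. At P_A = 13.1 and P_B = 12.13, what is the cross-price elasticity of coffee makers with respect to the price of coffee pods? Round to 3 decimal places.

At P_A = 13.1 and P_B = 12.13: Q_A = 245.461.
∂Q_A/∂P_B = -28/(2√P_B) = -28/(2√12.13) = -4.0197.
ε = (∂Q_A/∂P_B)(P_B/Q_A) = -4.0197 × (12.13/245.461) ≈ -0.199.
ε < 0: complements.

-0.199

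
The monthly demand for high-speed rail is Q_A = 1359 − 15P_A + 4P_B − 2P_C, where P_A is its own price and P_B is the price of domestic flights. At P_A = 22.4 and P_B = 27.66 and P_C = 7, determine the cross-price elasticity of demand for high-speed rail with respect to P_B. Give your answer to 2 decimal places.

0.10

At P_A = 22.4 and P_B = 27.66 and P_C = 7: Q_A = 1119.64.
∂Q_A/∂P_B = 4.
ε = (∂Q_A/∂P_B)(P_B/Q_A) = 4 × (27.66/1119.64) ≈ 0.10.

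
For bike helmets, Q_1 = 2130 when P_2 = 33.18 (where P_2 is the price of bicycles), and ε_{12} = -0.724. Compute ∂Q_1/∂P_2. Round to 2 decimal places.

ε = (∂Q_1/∂P_2)·(P_2/Q_1) ⇒ ∂Q_1/∂P_2 = ε·Q_1/P_2 = -0.724 × 2130/33.18 ≈ -46.48.

-46.48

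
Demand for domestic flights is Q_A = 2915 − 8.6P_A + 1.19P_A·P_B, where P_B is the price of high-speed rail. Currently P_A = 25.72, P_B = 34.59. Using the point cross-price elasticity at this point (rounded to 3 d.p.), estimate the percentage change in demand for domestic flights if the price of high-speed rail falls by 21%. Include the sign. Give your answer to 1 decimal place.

At P_A = 25.72, P_B = 34.59: Q_A = 3752.497.
∂Q_A/∂P_B = 1.19P_A = 30.6068.
ε = (∂Q_A/∂P_B)(P_B/Q_A) = 30.6068 × 34.59/3752.497 ≈ 0.282.
%ΔQ_A ≈ ε × %ΔP_B = 0.282 × (-21%) = -5.9%.

-5.9%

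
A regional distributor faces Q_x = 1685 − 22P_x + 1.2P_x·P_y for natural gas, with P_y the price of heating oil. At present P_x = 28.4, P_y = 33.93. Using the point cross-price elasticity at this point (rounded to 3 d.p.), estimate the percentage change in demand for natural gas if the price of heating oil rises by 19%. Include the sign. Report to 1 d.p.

9.9%

At P_x = 28.4, P_y = 33.93: Q_x = 2216.534.
∂Q_x/∂P_y = 1.2P_x = 34.0800.
ε = (∂Q_x/∂P_y)(P_y/Q_x) = 34.0800 × 33.93/2216.534 ≈ 0.522.
%ΔQ_x ≈ ε × %ΔP_y = 0.522 × (19%) = 9.9%.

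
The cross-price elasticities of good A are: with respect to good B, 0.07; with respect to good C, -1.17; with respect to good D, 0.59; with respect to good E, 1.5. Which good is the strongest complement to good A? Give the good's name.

Complements have ε < 0. The most negative value is -1.17 (good C).

good C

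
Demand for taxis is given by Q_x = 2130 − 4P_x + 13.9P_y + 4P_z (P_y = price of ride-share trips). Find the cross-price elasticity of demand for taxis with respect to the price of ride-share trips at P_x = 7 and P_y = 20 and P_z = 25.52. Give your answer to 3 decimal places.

0.112

At P_x = 7 and P_y = 20 and P_z = 25.52: Q_x = 2482.08.
∂Q_x/∂P_y = 13.9.
ε = (∂Q_x/∂P_y)(P_y/Q_x) = 13.9 × (20/2482.08) ≈ 0.112.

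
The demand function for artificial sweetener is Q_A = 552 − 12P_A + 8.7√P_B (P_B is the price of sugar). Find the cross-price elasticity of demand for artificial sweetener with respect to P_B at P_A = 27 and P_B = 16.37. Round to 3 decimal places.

0.067

At P_A = 27 and P_B = 16.37: Q_A = 263.200.
∂Q_A/∂P_B = 8.7/(2√P_B) = 8.7/(2√16.37) = 1.0751.
ε = (∂Q_A/∂P_B)(P_B/Q_A) = 1.0751 × (16.37/263.200) ≈ 0.067.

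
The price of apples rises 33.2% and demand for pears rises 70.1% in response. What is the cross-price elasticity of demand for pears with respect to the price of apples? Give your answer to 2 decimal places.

2.11

ε = (%ΔQ of pears) / (%ΔP of apples) = (70.1%) / (33.2%) ≈ 2.11.
Positive cross-price elasticity: substitutes.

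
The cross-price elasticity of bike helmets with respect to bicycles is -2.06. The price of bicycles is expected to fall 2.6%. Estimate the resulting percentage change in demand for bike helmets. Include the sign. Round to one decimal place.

5.4%

%ΔQ ≈ ε × %ΔP of bicycles = -2.06 × (-2.6%) = 5.4%.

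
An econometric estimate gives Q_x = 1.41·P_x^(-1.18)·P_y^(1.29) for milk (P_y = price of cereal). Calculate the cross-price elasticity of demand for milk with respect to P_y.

1.29

In a log-linear (constant-elasticity) demand function, the coefficient on the exponent of P_y is the cross-price elasticity.
ε = 1.29. Positive, so milk and cereal are substitutes.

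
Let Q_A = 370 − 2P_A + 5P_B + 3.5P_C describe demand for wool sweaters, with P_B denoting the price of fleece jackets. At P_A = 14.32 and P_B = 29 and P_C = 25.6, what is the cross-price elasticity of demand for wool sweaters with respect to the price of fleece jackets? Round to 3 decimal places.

0.252

At P_A = 14.32 and P_B = 29 and P_C = 25.6: Q_A = 575.96.
∂Q_A/∂P_B = 5.
ε = (∂Q_A/∂P_B)(P_B/Q_A) = 5 × (29/575.96) ≈ 0.252.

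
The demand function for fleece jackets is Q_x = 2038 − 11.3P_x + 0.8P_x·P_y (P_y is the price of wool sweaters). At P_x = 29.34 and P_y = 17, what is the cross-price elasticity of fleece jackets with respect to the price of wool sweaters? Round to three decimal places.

0.190

At P_x = 29.34 and P_y = 17: Q_x = 2105.482.
∂Q_x/∂P_y = 0.8P_x = 0.8(29.34) = 23.4720.
ε = (∂Q_x/∂P_y)(P_y/Q_x) = 23.4720 × (17/2105.482) ≈ 0.190.
ε > 0: substitutes.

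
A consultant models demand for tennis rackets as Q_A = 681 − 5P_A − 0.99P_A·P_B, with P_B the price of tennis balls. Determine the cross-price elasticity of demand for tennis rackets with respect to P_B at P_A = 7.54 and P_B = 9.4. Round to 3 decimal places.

-0.122

At P_A = 7.54 and P_B = 9.4: Q_A = 573.133.
∂Q_A/∂P_B = -0.99P_A = -0.99(7.54) = -7.4646.
ε = (∂Q_A/∂P_B)(P_B/Q_A) = -7.4646 × (9.4/573.133) ≈ -0.122.
ε < 0: complements.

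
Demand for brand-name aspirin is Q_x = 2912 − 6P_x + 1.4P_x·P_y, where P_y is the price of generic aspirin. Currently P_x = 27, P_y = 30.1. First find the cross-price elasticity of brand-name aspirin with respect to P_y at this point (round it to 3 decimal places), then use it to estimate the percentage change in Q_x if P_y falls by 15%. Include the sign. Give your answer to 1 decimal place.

-4.4%

At P_x = 27, P_y = 30.1: Q_x = 3887.78.
∂Q_x/∂P_y = 1.4P_x = 37.8000.
ε = (∂Q_x/∂P_y)(P_y/Q_x) = 37.8000 × 30.1/3887.78 ≈ 0.293.
%ΔQ_x ≈ ε × %ΔP_y = 0.293 × (-15%) = -4.4%.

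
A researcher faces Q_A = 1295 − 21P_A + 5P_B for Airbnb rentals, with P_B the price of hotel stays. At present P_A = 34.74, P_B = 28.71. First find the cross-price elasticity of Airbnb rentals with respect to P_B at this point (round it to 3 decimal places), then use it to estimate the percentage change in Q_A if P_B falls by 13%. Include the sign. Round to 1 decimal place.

At P_A = 34.74, P_B = 28.71: Q_A = 709.01.
∂Q_A/∂P_B = 5.
ε = (∂Q_A/∂P_B)(P_B/Q_A) = 5.0000 × 28.71/709.01 ≈ 0.202.
%ΔQ_A ≈ ε × %ΔP_B = 0.202 × (-13%) = -2.6%.

-2.6%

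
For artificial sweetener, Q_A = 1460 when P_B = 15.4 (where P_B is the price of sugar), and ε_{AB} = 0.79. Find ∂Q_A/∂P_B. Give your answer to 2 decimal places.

ε = (∂Q_A/∂P_B)·(P_B/Q_A) ⇒ ∂Q_A/∂P_B = ε·Q_A/P_B = 0.79 × 1460/15.4 ≈ 74.90.

74.90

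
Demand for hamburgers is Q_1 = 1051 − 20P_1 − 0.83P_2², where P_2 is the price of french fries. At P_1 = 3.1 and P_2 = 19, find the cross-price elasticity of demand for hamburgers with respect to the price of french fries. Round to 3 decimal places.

-0.869

At P_1 = 3.1 and P_2 = 19: Q_1 = 689.37.
∂Q_1/∂P_2 = -1.66P_2 = -1.66(19) = -31.5400.
ε = (∂Q_1/∂P_2)(P_2/Q_1) = -31.5400 × (19/689.37) ≈ -0.869.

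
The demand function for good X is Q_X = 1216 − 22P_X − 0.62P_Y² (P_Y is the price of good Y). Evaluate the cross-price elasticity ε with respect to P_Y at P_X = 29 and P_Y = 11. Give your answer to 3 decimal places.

-0.298

At P_X = 29 and P_Y = 11: Q_X = 502.98.
∂Q_X/∂P_Y = -1.24P_Y = -1.24(11) = -13.6400.
ε = (∂Q_X/∂P_Y)(P_Y/Q_X) = -13.6400 × (11/502.98) ≈ -0.298.
ε < 0: complements.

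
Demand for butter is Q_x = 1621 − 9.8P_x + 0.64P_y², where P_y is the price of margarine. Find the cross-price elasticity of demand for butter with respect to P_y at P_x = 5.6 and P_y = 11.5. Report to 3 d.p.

At P_x = 5.6 and P_y = 11.5: Q_x = 1650.76.
∂Q_x/∂P_y = 1.28P_y = 1.28(11.5) = 14.7200.
ε = (∂Q_x/∂P_y)(P_y/Q_x) = 14.7200 × (11.5/1650.76) ≈ 0.103.
ε > 0: substitutes.

0.103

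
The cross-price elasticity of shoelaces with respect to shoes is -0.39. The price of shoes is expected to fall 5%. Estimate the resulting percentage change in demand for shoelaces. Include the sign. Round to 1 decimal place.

2.0%

%ΔQ ≈ ε × %ΔP of shoes = -0.39 × (-5%) = 2.0%.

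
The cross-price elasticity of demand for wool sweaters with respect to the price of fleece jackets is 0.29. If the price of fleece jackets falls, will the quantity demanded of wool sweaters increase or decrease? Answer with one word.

decrease

ε > 0 and the price of fleece jackets falls, so the quantity of wool sweaters moves in the same direction: it decreases.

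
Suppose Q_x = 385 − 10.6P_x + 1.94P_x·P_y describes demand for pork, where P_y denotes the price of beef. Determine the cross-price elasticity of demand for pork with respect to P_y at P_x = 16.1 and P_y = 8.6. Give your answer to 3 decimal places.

At P_x = 16.1 and P_y = 8.6: Q_x = 482.952.
∂Q_x/∂P_y = 1.94P_x = 1.94(16.1) = 31.2340.
ε = (∂Q_x/∂P_y)(P_y/Q_x) = 31.2340 × (8.6/482.952) ≈ 0.556.
ε > 0: substitutes.

0.556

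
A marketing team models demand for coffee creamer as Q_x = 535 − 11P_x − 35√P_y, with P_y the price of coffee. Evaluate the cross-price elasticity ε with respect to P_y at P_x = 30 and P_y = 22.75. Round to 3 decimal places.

At P_x = 30 and P_y = 22.75: Q_x = 38.061.
∂Q_x/∂P_y = -35/(2√P_y) = -35/(2√22.75) = -3.6690.
ε = (∂Q_x/∂P_y)(P_y/Q_x) = -3.6690 × (22.75/38.061) ≈ -2.193.

-2.193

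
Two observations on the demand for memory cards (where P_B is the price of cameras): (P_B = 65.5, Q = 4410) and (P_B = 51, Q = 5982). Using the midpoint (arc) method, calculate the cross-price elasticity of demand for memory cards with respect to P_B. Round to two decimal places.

ΔQ_A = 5982 − 4410 = 1572; ΔP_B = 51 − 65.5 = -14.5.
Midpoints: Q̄_A = 5196.0, P̄_B = 58.25.
ε = (ΔQ_A/Q̄_A)/(ΔP_B/P̄_B) = (1572/5196.0)/(-14.5/58.25) ≈ -1.22.

-1.22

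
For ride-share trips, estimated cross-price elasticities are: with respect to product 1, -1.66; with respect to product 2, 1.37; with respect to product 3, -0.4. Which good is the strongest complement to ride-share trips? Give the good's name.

Complements have ε < 0. The most negative value is -1.66 (product 1).

product 1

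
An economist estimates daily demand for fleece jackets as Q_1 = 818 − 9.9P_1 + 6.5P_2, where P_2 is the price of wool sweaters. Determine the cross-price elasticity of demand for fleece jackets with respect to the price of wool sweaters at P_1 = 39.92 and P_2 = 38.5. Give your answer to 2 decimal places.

0.37

At P_1 = 39.92 and P_2 = 38.5: Q_1 = 673.042.
∂Q_1/∂P_2 = 6.5.
ε = (∂Q_1/∂P_2)(P_2/Q_1) = 6.5 × (38.5/673.042) ≈ 0.37.
Since ε > 0, fleece jackets and wool sweaters are substitutes.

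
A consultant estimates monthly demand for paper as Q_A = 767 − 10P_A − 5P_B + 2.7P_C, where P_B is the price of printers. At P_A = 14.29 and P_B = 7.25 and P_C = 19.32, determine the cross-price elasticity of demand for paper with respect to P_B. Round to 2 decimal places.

-0.06

At P_A = 14.29 and P_B = 7.25 and P_C = 19.32: Q_A = 640.014.
∂Q_A/∂P_B = -5.
ε = (∂Q_A/∂P_B)(P_B/Q_A) = -5 × (7.25/640.014) ≈ -0.06.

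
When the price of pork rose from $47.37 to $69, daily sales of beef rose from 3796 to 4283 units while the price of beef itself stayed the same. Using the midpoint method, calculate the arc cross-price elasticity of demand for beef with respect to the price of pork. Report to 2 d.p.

0.32

ΔQ_A = 4283 − 3796 = 487; ΔP_B = 69 − 47.37 = 21.63.
Midpoints: Q̄_A = 4039.5, P̄_B = 58.19.
ε = (ΔQ_A/Q̄_A)/(ΔP_B/P̄_B) = (487/4039.5)/(21.63/58.19) ≈ 0.32.
ε > 0: beef and pork are substitutes.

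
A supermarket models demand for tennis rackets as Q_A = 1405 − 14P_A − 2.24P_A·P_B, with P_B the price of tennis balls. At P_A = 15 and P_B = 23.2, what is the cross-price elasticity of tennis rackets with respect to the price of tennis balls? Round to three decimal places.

-1.876

At P_A = 15 and P_B = 23.2: Q_A = 415.48.
∂Q_A/∂P_B = -2.24P_A = -2.24(15) = -33.6000.
ε = (∂Q_A/∂P_B)(P_B/Q_A) = -33.6000 × (23.2/415.48) ≈ -1.876.
ε < 0: complements.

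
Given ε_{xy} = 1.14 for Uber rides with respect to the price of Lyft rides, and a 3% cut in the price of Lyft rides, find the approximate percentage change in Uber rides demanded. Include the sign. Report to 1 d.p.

%ΔQ ≈ ε × %ΔP of Lyft rides = 1.14 × (-3%) = -3.4%.
Demand for Uber rides falls by about 3.4%.

-3.4%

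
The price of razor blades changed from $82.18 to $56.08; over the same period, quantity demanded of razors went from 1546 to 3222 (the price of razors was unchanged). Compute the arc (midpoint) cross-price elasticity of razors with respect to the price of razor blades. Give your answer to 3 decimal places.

ΔQ_A = 3222 − 1546 = 1676; ΔP_B = 56.08 − 82.18 = -26.1.
Midpoints: Q̄_A = 2384.0, P̄_B = 69.13.
ε = (ΔQ_A/Q̄_A)/(ΔP_B/P̄_B) = (1676/2384.0)/(-26.1/69.13) ≈ -1.862.

-1.862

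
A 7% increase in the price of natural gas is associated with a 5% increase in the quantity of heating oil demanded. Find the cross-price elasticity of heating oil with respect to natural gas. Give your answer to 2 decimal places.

0.71

ε = (%ΔQ of heating oil) / (%ΔP of natural gas) = (5%) / (7%) ≈ 0.71.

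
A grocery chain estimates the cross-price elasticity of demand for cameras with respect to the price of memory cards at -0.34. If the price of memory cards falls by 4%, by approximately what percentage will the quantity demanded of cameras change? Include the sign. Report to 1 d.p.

%ΔQ ≈ ε × %ΔP of memory cards = -0.34 × (-4%) = 1.4%.

1.4%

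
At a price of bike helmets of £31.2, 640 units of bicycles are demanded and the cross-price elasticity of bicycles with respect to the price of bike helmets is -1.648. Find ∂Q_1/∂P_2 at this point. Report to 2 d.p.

-33.81

ε = (∂Q_1/∂P_2)·(P_2/Q_1) ⇒ ∂Q_1/∂P_2 = ε·Q_1/P_2 = -1.648 × 640/31.2 ≈ -33.81.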